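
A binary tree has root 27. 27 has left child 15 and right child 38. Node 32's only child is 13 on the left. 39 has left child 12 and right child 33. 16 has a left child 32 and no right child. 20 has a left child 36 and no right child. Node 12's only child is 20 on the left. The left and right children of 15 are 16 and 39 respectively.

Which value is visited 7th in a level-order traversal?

Level-order visits nodes level by level from the root, left to right within each level.
Level 0: 27
Level 1: 15, 38
Level 2: 16, 39
Level 3: 32, 12, 33
Level 4: 13, 20
Level 5: 36
Full level-order sequence: 27, 15, 38, 16, 39, 32, 12, 33, 13, 20, 36.

12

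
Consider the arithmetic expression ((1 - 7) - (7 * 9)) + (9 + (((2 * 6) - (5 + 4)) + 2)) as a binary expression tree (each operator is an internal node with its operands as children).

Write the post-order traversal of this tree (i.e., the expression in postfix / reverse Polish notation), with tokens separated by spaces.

1 7 - 7 9 * - 9 2 6 * 5 4 + - 2 + + +

Post-order on an expression tree gives postfix notation: for each operator, emit left operand, right operand, then the operator.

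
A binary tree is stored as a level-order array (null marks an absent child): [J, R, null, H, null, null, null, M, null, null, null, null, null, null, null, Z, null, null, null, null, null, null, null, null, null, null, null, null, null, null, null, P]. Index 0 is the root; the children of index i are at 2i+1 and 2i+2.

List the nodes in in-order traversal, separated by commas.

In-order visits the left subtree, then the node, then the right subtree.
At J: go left to R.
  At R: go left to H.
    At H: go left to M.
      At M: go left to Z.
        At Z: go left to P.
          P is a leaf — visit P.
        Visit Z.
        At Z: no right child.
      Visit M.
      At M: no right child.
    Visit H.
    At H: no right child.
  Visit R.
  At R: no right child.
Visit J.
At J: no right child.

P, Z, M, H, R, J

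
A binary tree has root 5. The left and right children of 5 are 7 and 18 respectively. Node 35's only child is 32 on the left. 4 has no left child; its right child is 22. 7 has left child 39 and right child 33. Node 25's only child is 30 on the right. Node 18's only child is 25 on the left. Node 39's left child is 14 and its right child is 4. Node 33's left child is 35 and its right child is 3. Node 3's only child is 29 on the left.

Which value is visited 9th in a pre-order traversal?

32

Pre-order visits the node, then its left subtree, then its right subtree.
Visit 5.
At 5: go left to 7.
  Visit 7.
  At 7: go left to 39.
    Visit 39.
    At 39: go left to 14.
      14 is a leaf — visit 14.
    At 39: go right to 4.
      Visit 4.
      At 4: no left child.
      At 4: go right to 22.
        22 is a leaf — visit 22.
  At 7: go right to 33.
    Visit 33.
    At 33: go left to 35.
      Visit 35.
      At 35: go left to 32.
        32 is a leaf — visit 32.
      At 35: no right child.
    At 33: go right to 3.
      Visit 3.
      At 3: go left to 29.
        29 is a leaf — visit 29.
      At 3: no right child.
At 5: go right to 18.
  Visit 18.
  At 18: go left to 25.
    Visit 25.
    At 25: no left child.
    At 25: go right to 30.
      30 is a leaf — visit 30.
  At 18: no right child.
Full pre-order sequence: 5, 7, 39, 14, 4, 22, 33, 35, 32, 3, 29, 18, 25, 30.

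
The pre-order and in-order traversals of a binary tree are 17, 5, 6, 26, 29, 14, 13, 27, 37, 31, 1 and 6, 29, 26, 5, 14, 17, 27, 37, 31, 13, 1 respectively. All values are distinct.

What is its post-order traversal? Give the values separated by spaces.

29 26 6 14 5 31 37 27 1 13 17

The first element of pre-order is the root; it splits in-order into left and right subtrees.
Root 17: left subtree has 5 nodes {6, 29, 26, 5, 14}, right has 5 {27, 37, 31, 13, 1}.
  Root 5: left subtree has 3 nodes {6, 29, 26}, right has 1 {14}.
    Root 6: left subtree has 0 nodes { }, right has 2 {29, 26}.
      Root 26: left subtree has 1 node {29}, right has 0 { }.
  Root 13: left subtree has 3 nodes {27, 37, 31}, right has 1 {1}.
    Root 27: left subtree has 0 nodes { }, right has 2 {37, 31}.
      Root 37: left subtree has 0 nodes { }, right has 1 {31}.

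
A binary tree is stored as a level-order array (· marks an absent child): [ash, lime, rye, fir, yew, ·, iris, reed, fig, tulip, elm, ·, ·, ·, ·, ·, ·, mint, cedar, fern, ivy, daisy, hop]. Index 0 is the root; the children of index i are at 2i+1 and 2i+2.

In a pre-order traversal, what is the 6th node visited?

Pre-order visits the node, then its left subtree, then its right subtree.
Visit ash.
At ash: go left to lime.
  Visit lime.
  At lime: go left to fir.
    Visit fir.
    At fir: go left to reed.
      reed is a leaf — visit reed.
    At fir: go right to fig.
      Visit fig.
      At fig: go left to mint.
        mint is a leaf — visit mint.
      At fig: go right to cedar.
        cedar is a leaf — visit cedar.
  At lime: go right to yew.
    Visit yew.
    At yew: go left to tulip.
      Visit tulip.
      At tulip: go left to fern.
        fern is a leaf — visit fern.
      At tulip: go right to ivy.
        ivy is a leaf — visit ivy.
    At yew: go right to elm.
      Visit elm.
      At elm: go left to daisy.
        daisy is a leaf — visit daisy.
      At elm: go right to hop.
        hop is a leaf — visit hop.
At ash: go right to rye.
  Visit rye.
  At rye: no left child.
  At rye: go right to iris.
    iris is a leaf — visit iris.
Full pre-order sequence: ash, lime, fir, reed, fig, mint, cedar, yew, tulip, fern, ivy, elm, daisy, hop, rye, iris.

mint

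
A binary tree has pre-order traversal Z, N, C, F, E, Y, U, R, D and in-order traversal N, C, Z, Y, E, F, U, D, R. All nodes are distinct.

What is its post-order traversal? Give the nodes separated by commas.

C, N, Y, E, D, R, U, F, Z

The first element of pre-order is the root; it splits in-order into left and right subtrees.
Root Z: left subtree has 2 nodes {N, C}, right has 6 {Y, E, F, U, D, R}.
  Root N: left subtree has 0 nodes { }, right has 1 {C}.
  Root F: left subtree has 2 nodes {Y, E}, right has 3 {U, D, R}.
    Root E: left subtree has 1 node {Y}, right has 0 { }.
    Root U: left subtree has 0 nodes { }, right has 2 {D, R}.
      Root R: left subtree has 1 node {D}, right has 0 { }.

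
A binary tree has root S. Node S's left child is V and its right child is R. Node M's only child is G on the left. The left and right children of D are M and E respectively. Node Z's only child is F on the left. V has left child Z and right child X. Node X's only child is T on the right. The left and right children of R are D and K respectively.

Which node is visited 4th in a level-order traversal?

Level-order visits nodes level by level from the root, left to right within each level.
Level 0: S
Level 1: V, R
Level 2: Z, X, D, K
Level 3: F, T, M, E
Level 4: G
Full level-order sequence: S, V, R, Z, X, D, K, F, T, M, E, G.

Z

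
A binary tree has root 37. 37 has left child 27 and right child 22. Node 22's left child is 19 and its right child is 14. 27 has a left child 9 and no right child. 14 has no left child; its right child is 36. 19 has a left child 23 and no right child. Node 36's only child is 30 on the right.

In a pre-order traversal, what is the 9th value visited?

Pre-order visits the node, then its left subtree, then its right subtree.
Visit 37.
At 37: go left to 27.
  Visit 27.
  At 27: go left to 9.
    9 is a leaf — visit 9.
  At 27: no right child.
At 37: go right to 22.
  Visit 22.
  At 22: go left to 19.
    Visit 19.
    At 19: go left to 23.
      23 is a leaf — visit 23.
    At 19: no right child.
  At 22: go right to 14.
    Visit 14.
    At 14: no left child.
    At 14: go right to 36.
      Visit 36.
      At 36: no left child.
      At 36: go right to 30.
        30 is a leaf — visit 30.
Full pre-order sequence: 37, 27, 9, 22, 19, 23, 14, 36, 30.

30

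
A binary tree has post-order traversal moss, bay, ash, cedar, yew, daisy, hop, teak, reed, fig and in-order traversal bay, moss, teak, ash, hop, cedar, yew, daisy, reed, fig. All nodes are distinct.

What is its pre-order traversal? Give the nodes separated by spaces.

fig reed teak bay moss hop ash daisy yew cedar

The last element of post-order is the root; it splits in-order into left and right subtrees.
Root fig: left subtree has 9 nodes {bay, moss, teak, ash, hop, cedar, yew, daisy, reed}, right has 0 { }.
  Root reed: left subtree has 8 nodes {bay, moss, teak, ash, hop, cedar, yew, daisy}, right has 0 { }.
    Root teak: left subtree has 2 nodes {bay, moss}, right has 5 {ash, hop, cedar, yew, daisy}.
      Root bay: left subtree has 0 nodes { }, right has 1 {moss}.
      Root hop: left subtree has 1 node {ash}, right has 3 {cedar, yew, daisy}.
        Root daisy: left subtree has 2 nodes {cedar, yew}, right has 0 { }.
          Root yew: left subtree has 1 node {cedar}, right has 0 { }.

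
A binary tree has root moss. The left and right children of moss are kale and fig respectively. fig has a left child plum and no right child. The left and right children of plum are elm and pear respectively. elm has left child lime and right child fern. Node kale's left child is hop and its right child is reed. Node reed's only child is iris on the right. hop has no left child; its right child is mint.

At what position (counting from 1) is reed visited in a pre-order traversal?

5

Pre-order visits the node, then its left subtree, then its right subtree.
Visit moss.
At moss: go left to kale.
  Visit kale.
  At kale: go left to hop.
    Visit hop.
    At hop: no left child.
    At hop: go right to mint.
      mint is a leaf — visit mint.
  At kale: go right to reed.
    Visit reed.
    At reed: no left child.
    At reed: go right to iris.
      iris is a leaf — visit iris.
At moss: go right to fig.
  Visit fig.
  At fig: go left to plum.
    Visit plum.
    At plum: go left to elm.
      Visit elm.
      At elm: go left to lime.
        lime is a leaf — visit lime.
      At elm: go right to fern.
        fern is a leaf — visit fern.
    At plum: go right to pear.
      pear is a leaf — visit pear.
  At fig: no right child.
Full pre-order sequence: moss, kale, hop, mint, reed, iris, fig, plum, elm, lime, fern, pear.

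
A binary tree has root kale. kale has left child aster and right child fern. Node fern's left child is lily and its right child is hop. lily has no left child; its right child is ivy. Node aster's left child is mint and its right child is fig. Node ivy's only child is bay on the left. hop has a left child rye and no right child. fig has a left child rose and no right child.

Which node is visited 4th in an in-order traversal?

fig

In-order visits the left subtree, then the node, then the right subtree.
At kale: go left to aster.
  At aster: go left to mint.
    mint is a leaf — visit mint.
  Visit aster.
  At aster: go right to fig.
    At fig: go left to rose.
      rose is a leaf — visit rose.
    Visit fig.
    At fig: no right child.
Visit kale.
At kale: go right to fern.
  At fern: go left to lily.
    At lily: no left child.
    Visit lily.
    At lily: go right to ivy.
      At ivy: go left to bay.
        bay is a leaf — visit bay.
      Visit ivy.
      At ivy: no right child.
  Visit fern.
  At fern: go right to hop.
    At hop: go left to rye.
      rye is a leaf — visit rye.
    Visit hop.
    At hop: no right child.
Full in-order sequence: mint, aster, rose, fig, kale, lily, bay, ivy, fern, rye, hop.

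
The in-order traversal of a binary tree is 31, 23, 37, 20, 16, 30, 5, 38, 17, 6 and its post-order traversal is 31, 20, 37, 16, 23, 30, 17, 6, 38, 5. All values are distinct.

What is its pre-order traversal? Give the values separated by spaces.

The last element of post-order is the root; it splits in-order into left and right subtrees.
Root 5: left subtree has 6 nodes {31, 23, 37, 20, 16, 30}, right has 3 {38, 17, 6}.
  Root 30: left subtree has 5 nodes {31, 23, 37, 20, 16}, right has 0 { }.
    Root 23: left subtree has 1 node {31}, right has 3 {37, 20, 16}.
      Root 16: left subtree has 2 nodes {37, 20}, right has 0 { }.
        Root 37: left subtree has 0 nodes { }, right has 1 {20}.
  Root 38: left subtree has 0 nodes { }, right has 2 {17, 6}.
    Root 6: left subtree has 1 node {17}, right has 0 { }.

5 30 23 31 16 37 20 38 6 17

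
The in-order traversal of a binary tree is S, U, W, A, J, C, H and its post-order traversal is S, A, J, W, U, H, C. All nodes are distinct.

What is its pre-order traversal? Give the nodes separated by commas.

The last element of post-order is the root; it splits in-order into left and right subtrees.
Root C: left subtree has 5 nodes {S, U, W, A, J}, right has 1 {H}.
  Root U: left subtree has 1 node {S}, right has 3 {W, A, J}.
    Root W: left subtree has 0 nodes { }, right has 2 {A, J}.
      Root J: left subtree has 1 node {A}, right has 0 { }.

C, U, S, W, J, A, H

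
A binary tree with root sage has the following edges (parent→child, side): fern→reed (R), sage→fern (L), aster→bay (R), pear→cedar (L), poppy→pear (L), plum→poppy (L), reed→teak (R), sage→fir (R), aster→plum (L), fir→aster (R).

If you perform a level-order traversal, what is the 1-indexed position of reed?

Level-order visits nodes level by level from the root, left to right within each level.
Level 0: sage
Level 1: fern, fir
Level 2: reed, aster
Level 3: teak, plum, bay
Level 4: poppy
Level 5: pear
Level 6: cedar
Full level-order sequence: sage, fern, fir, reed, aster, teak, plum, bay, poppy, pear, cedar.

4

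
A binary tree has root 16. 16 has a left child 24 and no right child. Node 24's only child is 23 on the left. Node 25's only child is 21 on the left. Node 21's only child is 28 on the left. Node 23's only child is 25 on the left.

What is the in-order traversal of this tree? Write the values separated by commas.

28, 21, 25, 23, 24, 16

In-order visits the left subtree, then the node, then the right subtree.
At 16: go left to 24.
  At 24: go left to 23.
    At 23: go left to 25.
      At 25: go left to 21.
        At 21: go left to 28.
          28 is a leaf — visit 28.
        Visit 21.
        At 21: no right child.
      Visit 25.
      At 25: no right child.
    Visit 23.
    At 23: no right child.
  Visit 24.
  At 24: no right child.
Visit 16.
At 16: no right child.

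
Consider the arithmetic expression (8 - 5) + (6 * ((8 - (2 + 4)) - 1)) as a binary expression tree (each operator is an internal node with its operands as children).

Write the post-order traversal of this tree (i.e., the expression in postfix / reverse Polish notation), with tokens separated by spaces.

8 5 - 6 8 2 4 + - 1 - * +

Post-order on an expression tree gives postfix notation: for each operator, emit left operand, right operand, then the operator.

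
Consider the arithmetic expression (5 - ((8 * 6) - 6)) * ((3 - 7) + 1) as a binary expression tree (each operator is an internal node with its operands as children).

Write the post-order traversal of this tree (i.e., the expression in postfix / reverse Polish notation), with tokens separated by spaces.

Post-order on an expression tree gives postfix notation: for each operator, emit left operand, right operand, then the operator.

5 8 6 * 6 - - 3 7 - 1 + *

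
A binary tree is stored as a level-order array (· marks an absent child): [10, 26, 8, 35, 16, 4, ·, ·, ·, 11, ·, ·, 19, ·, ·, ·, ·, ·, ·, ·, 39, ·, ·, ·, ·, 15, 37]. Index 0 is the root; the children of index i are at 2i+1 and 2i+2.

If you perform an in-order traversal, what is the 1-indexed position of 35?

1

In-order visits the left subtree, then the node, then the right subtree.
At 10: go left to 26.
  At 26: go left to 35.
    35 is a leaf — visit 35.
  Visit 26.
  At 26: go right to 16.
    At 16: go left to 11.
      At 11: no left child.
      Visit 11.
      At 11: go right to 39.
        39 is a leaf — visit 39.
    Visit 16.
    At 16: no right child.
Visit 10.
At 10: go right to 8.
  At 8: go left to 4.
    At 4: no left child.
    Visit 4.
    At 4: go right to 19.
      At 19: go left to 15.
        15 is a leaf — visit 15.
      Visit 19.
      At 19: go right to 37.
        37 is a leaf — visit 37.
  Visit 8.
  At 8: no right child.
Full in-order sequence: 35, 26, 11, 39, 16, 10, 4, 15, 19, 37, 8.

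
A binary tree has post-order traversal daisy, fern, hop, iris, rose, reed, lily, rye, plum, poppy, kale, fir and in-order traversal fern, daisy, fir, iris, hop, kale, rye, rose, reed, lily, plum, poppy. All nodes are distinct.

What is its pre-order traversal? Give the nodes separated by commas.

fir, fern, daisy, kale, iris, hop, poppy, plum, rye, lily, reed, rose

The last element of post-order is the root; it splits in-order into left and right subtrees.
Root fir: left subtree has 2 nodes {fern, daisy}, right has 9 {iris, hop, kale, rye, rose, reed, lily, plum, poppy}.
  Root fern: left subtree has 0 nodes { }, right has 1 {daisy}.
  Root kale: left subtree has 2 nodes {iris, hop}, right has 6 {rye, rose, reed, lily, plum, poppy}.
    Root iris: left subtree has 0 nodes { }, right has 1 {hop}.
    Root poppy: left subtree has 5 nodes {rye, rose, reed, lily, plum}, right has 0 { }.
      Root plum: left subtree has 4 nodes {rye, rose, reed, lily}, right has 0 { }.
        Root rye: left subtree has 0 nodes { }, right has 3 {rose, reed, lily}.
          Root lily: left subtree has 2 nodes {rose, reed}, right has 0 { }.
            Root reed: left subtree has 1 node {rose}, right has 0 { }.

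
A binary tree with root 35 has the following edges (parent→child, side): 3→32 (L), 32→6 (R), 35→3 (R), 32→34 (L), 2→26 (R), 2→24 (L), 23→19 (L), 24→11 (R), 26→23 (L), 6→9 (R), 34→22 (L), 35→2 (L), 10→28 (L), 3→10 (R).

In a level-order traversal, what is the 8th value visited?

11

Level-order visits nodes level by level from the root, left to right within each level.
Level 0: 35
Level 1: 2, 3
Level 2: 24, 26, 32, 10
Level 3: 11, 23, 34, 6, 28
Level 4: 19, 22, 9
Full level-order sequence: 35, 2, 3, 24, 26, 32, 10, 11, 23, 34, 6, 28, 19, 22, 9.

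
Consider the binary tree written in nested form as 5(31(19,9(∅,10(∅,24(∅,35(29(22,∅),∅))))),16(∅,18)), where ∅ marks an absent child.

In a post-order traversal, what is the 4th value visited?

35

Post-order visits the left subtree, then the right subtree, then the node.
At 5: go left to 31.
  At 31: go left to 19.
    19 is a leaf — visit 19.
  At 31: go right to 9.
    At 9: no left child.
    At 9: go right to 10.
      At 10: no left child.
      At 10: go right to 24.
        At 24: no left child.
        At 24: go right to 35.
          At 35: go left to 29.
            At 29: go left to 22.
              22 is a leaf — visit 22.
            At 29: no right child.
            Visit 29.
          At 35: no right child.
          Visit 35.
        Visit 24.
      Visit 10.
    Visit 9.
  Visit 31.
At 5: go right to 16.
  At 16: no left child.
  At 16: go right to 18.
    18 is a leaf — visit 18.
  Visit 16.
Visit 5.
Full post-order sequence: 19, 22, 29, 35, 24, 10, 9, 31, 18, 16, 5.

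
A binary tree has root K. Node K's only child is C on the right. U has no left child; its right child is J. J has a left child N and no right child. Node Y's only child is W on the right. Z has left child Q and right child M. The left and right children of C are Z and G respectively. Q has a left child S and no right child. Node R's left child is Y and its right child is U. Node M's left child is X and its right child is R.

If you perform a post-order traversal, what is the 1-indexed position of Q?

2

Post-order visits the left subtree, then the right subtree, then the node.
At K: no left child.
At K: go right to C.
  At C: go left to Z.
    At Z: go left to Q.
      At Q: go left to S.
        S is a leaf — visit S.
      At Q: no right child.
      Visit Q.
    At Z: go right to M.
      At M: go left to X.
        X is a leaf — visit X.
      At M: go right to R.
        At R: go left to Y.
          At Y: no left child.
          At Y: go right to W.
            W is a leaf — visit W.
          Visit Y.
        At R: go right to U.
          At U: no left child.
          At U: go right to J.
            At J: go left to N.
              N is a leaf — visit N.
            At J: no right child.
            Visit J.
          Visit U.
        Visit R.
      Visit M.
    Visit Z.
  At C: go right to G.
    G is a leaf — visit G.
  Visit C.
Visit K.
Full post-order sequence: S, Q, X, W, Y, N, J, U, R, M, Z, G, C, K.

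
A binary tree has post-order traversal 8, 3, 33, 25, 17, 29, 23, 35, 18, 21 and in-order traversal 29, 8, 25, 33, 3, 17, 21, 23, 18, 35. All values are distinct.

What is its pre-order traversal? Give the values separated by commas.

The last element of post-order is the root; it splits in-order into left and right subtrees.
Root 21: left subtree has 6 nodes {29, 8, 25, 33, 3, 17}, right has 3 {23, 18, 35}.
  Root 29: left subtree has 0 nodes { }, right has 5 {8, 25, 33, 3, 17}.
    Root 17: left subtree has 4 nodes {8, 25, 33, 3}, right has 0 { }.
      Root 25: left subtree has 1 node {8}, right has 2 {33, 3}.
        Root 33: left subtree has 0 nodes { }, right has 1 {3}.
  Root 18: left subtree has 1 node {23}, right has 1 {35}.

21, 29, 17, 25, 8, 33, 3, 18, 23, 35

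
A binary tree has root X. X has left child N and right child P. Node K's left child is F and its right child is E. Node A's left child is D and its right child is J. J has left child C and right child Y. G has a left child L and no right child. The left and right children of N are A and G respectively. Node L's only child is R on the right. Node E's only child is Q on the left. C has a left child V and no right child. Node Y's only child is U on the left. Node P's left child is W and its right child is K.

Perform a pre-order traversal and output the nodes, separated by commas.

Pre-order visits the node, then its left subtree, then its right subtree.
Visit X.
At X: go left to N.
  Visit N.
  At N: go left to A.
    Visit A.
    At A: go left to D.
      D is a leaf — visit D.
    At A: go right to J.
      Visit J.
      At J: go left to C.
        Visit C.
        At C: go left to V.
          V is a leaf — visit V.
        At C: no right child.
      At J: go right to Y.
        Visit Y.
        At Y: go left to U.
          U is a leaf — visit U.
        At Y: no right child.
  At N: go right to G.
    Visit G.
    At G: go left to L.
      Visit L.
      At L: no left child.
      At L: go right to R.
        R is a leaf — visit R.
    At G: no right child.
At X: go right to P.
  Visit P.
  At P: go left to W.
    W is a leaf — visit W.
  At P: go right to K.
    Visit K.
    At K: go left to F.
      F is a leaf — visit F.
    At K: go right to E.
      Visit E.
      At E: go left to Q.
        Q is a leaf — visit Q.
      At E: no right child.

X, N, A, D, J, C, V, Y, U, G, L, R, P, W, K, F, E, Q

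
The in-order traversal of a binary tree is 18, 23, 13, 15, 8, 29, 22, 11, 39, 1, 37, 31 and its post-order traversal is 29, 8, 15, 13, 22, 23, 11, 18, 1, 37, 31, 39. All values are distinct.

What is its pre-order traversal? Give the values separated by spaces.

The last element of post-order is the root; it splits in-order into left and right subtrees.
Root 39: left subtree has 8 nodes {18, 23, 13, 15, 8, 29, 22, 11}, right has 3 {1, 37, 31}.
  Root 18: left subtree has 0 nodes { }, right has 7 {23, 13, 15, 8, 29, 22, 11}.
    Root 11: left subtree has 6 nodes {23, 13, 15, 8, 29, 22}, right has 0 { }.
      Root 23: left subtree has 0 nodes { }, right has 5 {13, 15, 8, 29, 22}.
        Root 22: left subtree has 4 nodes {13, 15, 8, 29}, right has 0 { }.
          Root 13: left subtree has 0 nodes { }, right has 3 {15, 8, 29}.
            Root 15: left subtree has 0 nodes { }, right has 2 {8, 29}.
              Root 8: left subtree has 0 nodes { }, right has 1 {29}.
  Root 31: left subtree has 2 nodes {1, 37}, right has 0 { }.
    Root 37: left subtree has 1 node {1}, right has 0 { }.

39 18 11 23 22 13 15 8 29 31 37 1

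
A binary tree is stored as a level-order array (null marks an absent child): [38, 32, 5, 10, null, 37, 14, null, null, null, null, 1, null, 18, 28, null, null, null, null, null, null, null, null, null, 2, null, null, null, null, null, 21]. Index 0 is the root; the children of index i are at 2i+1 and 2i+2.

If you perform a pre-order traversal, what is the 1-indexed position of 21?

Pre-order visits the node, then its left subtree, then its right subtree.
Visit 38.
At 38: go left to 32.
  Visit 32.
  At 32: go left to 10.
    10 is a leaf — visit 10.
  At 32: no right child.
At 38: go right to 5.
  Visit 5.
  At 5: go left to 37.
    Visit 37.
    At 37: go left to 1.
      Visit 1.
      At 1: no left child.
      At 1: go right to 2.
        2 is a leaf — visit 2.
    At 37: no right child.
  At 5: go right to 14.
    Visit 14.
    At 14: go left to 18.
      18 is a leaf — visit 18.
    At 14: go right to 28.
      Visit 28.
      At 28: no left child.
      At 28: go right to 21.
        21 is a leaf — visit 21.
Full pre-order sequence: 38, 32, 10, 5, 37, 1, 2, 14, 18, 28, 21.

11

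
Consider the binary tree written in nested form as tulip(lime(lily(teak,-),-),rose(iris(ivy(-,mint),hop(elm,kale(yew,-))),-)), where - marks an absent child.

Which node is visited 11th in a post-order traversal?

Post-order visits the left subtree, then the right subtree, then the node.
At tulip: go left to lime.
  At lime: go left to lily.
    At lily: go left to teak.
      teak is a leaf — visit teak.
    At lily: no right child.
    Visit lily.
  At lime: no right child.
  Visit lime.
At tulip: go right to rose.
  At rose: go left to iris.
    At iris: go left to ivy.
      At ivy: no left child.
      At ivy: go right to mint.
        mint is a leaf — visit mint.
      Visit ivy.
    At iris: go right to hop.
      At hop: go left to elm.
        elm is a leaf — visit elm.
      At hop: go right to kale.
        At kale: go left to yew.
          yew is a leaf — visit yew.
        At kale: no right child.
        Visit kale.
      Visit hop.
    Visit iris.
  At rose: no right child.
  Visit rose.
Visit tulip.
Full post-order sequence: teak, lily, lime, mint, ivy, elm, yew, kale, hop, iris, rose, tulip.

rose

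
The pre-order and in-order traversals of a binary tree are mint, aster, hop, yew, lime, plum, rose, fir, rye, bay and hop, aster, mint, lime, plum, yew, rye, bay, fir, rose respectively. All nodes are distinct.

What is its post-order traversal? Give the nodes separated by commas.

hop, aster, plum, lime, bay, rye, fir, rose, yew, mint

The first element of pre-order is the root; it splits in-order into left and right subtrees.
Root mint: left subtree has 2 nodes {hop, aster}, right has 7 {lime, plum, yew, rye, bay, fir, rose}.
  Root aster: left subtree has 1 node {hop}, right has 0 { }.
  Root yew: left subtree has 2 nodes {lime, plum}, right has 4 {rye, bay, fir, rose}.
    Root lime: left subtree has 0 nodes { }, right has 1 {plum}.
    Root rose: left subtree has 3 nodes {rye, bay, fir}, right has 0 { }.
      Root fir: left subtree has 2 nodes {rye, bay}, right has 0 { }.
        Root rye: left subtree has 0 nodes { }, right has 1 {bay}.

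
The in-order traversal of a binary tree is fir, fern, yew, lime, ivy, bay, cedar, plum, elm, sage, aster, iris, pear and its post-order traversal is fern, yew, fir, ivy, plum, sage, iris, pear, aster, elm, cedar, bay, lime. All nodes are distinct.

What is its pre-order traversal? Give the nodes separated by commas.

The last element of post-order is the root; it splits in-order into left and right subtrees.
Root lime: left subtree has 3 nodes {fir, fern, yew}, right has 9 {ivy, bay, cedar, plum, elm, sage, aster, iris, pear}.
  Root fir: left subtree has 0 nodes { }, right has 2 {fern, yew}.
    Root yew: left subtree has 1 node {fern}, right has 0 { }.
  Root bay: left subtree has 1 node {ivy}, right has 7 {cedar, plum, elm, sage, aster, iris, pear}.
    Root cedar: left subtree has 0 nodes { }, right has 6 {plum, elm, sage, aster, iris, pear}.
      Root elm: left subtree has 1 node {plum}, right has 4 {sage, aster, iris, pear}.
        Root aster: left subtree has 1 node {sage}, right has 2 {iris, pear}.
          Root pear: left subtree has 1 node {iris}, right has 0 { }.

lime, fir, yew, fern, bay, ivy, cedar, elm, plum, aster, sage, pear, iris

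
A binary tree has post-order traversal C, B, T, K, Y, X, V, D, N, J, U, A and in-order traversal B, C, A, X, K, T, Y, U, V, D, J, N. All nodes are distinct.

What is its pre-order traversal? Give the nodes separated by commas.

A, B, C, U, X, Y, K, T, J, D, V, N

The last element of post-order is the root; it splits in-order into left and right subtrees.
Root A: left subtree has 2 nodes {B, C}, right has 9 {X, K, T, Y, U, V, D, J, N}.
  Root B: left subtree has 0 nodes { }, right has 1 {C}.
  Root U: left subtree has 4 nodes {X, K, T, Y}, right has 4 {V, D, J, N}.
    Root X: left subtree has 0 nodes { }, right has 3 {K, T, Y}.
      Root Y: left subtree has 2 nodes {K, T}, right has 0 { }.
        Root K: left subtree has 0 nodes { }, right has 1 {T}.
    Root J: left subtree has 2 nodes {V, D}, right has 1 {N}.
      Root D: left subtree has 1 node {V}, right has 0 { }.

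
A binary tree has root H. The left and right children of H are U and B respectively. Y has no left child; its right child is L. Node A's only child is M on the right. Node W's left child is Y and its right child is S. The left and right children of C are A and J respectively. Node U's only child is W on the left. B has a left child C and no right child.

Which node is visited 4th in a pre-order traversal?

Y

Pre-order visits the node, then its left subtree, then its right subtree.
Visit H.
At H: go left to U.
  Visit U.
  At U: go left to W.
    Visit W.
    At W: go left to Y.
      Visit Y.
      At Y: no left child.
      At Y: go right to L.
        L is a leaf — visit L.
    At W: go right to S.
      S is a leaf — visit S.
  At U: no right child.
At H: go right to B.
  Visit B.
  At B: go left to C.
    Visit C.
    At C: go left to A.
      Visit A.
      At A: no left child.
      At A: go right to M.
        M is a leaf — visit M.
    At C: go right to J.
      J is a leaf — visit J.
  At B: no right child.
Full pre-order sequence: H, U, W, Y, L, S, B, C, A, M, J.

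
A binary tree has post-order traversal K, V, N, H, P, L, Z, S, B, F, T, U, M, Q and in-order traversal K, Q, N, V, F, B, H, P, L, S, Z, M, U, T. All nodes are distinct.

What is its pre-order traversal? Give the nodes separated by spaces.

Q K M F N V B S L P H Z U T

The last element of post-order is the root; it splits in-order into left and right subtrees.
Root Q: left subtree has 1 node {K}, right has 12 {N, V, F, B, H, P, L, S, Z, M, U, T}.
  Root M: left subtree has 9 nodes {N, V, F, B, H, P, L, S, Z}, right has 2 {U, T}.
    Root F: left subtree has 2 nodes {N, V}, right has 6 {B, H, P, L, S, Z}.
      Root N: left subtree has 0 nodes { }, right has 1 {V}.
      Root B: left subtree has 0 nodes { }, right has 5 {H, P, L, S, Z}.
        Root S: left subtree has 3 nodes {H, P, L}, right has 1 {Z}.
          Root L: left subtree has 2 nodes {H, P}, right has 0 { }.
            Root P: left subtree has 1 node {H}, right has 0 { }.
    Root U: left subtree has 0 nodes { }, right has 1 {T}.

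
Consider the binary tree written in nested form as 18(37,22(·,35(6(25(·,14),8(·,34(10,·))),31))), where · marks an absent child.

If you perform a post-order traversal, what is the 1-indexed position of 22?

Post-order visits the left subtree, then the right subtree, then the node.
At 18: go left to 37.
  37 is a leaf — visit 37.
At 18: go right to 22.
  At 22: no left child.
  At 22: go right to 35.
    At 35: go left to 6.
      At 6: go left to 25.
        At 25: no left child.
        At 25: go right to 14.
          14 is a leaf — visit 14.
        Visit 25.
      At 6: go right to 8.
        At 8: no left child.
        At 8: go right to 34.
          At 34: go left to 10.
            10 is a leaf — visit 10.
          At 34: no right child.
          Visit 34.
        Visit 8.
      Visit 6.
    At 35: go right to 31.
      31 is a leaf — visit 31.
    Visit 35.
  Visit 22.
Visit 18.
Full post-order sequence: 37, 14, 25, 10, 34, 8, 6, 31, 35, 22, 18.

10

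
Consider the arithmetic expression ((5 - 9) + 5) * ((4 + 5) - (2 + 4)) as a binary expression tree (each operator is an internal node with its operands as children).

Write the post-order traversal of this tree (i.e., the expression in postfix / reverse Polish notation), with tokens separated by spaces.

5 9 - 5 + 4 5 + 2 4 + - *

Post-order on an expression tree gives postfix notation: for each operator, emit left operand, right operand, then the operator.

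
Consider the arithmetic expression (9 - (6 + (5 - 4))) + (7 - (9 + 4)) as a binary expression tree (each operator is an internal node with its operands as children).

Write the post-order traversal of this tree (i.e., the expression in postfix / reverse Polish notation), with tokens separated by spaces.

9 6 5 4 - + - 7 9 4 + - +

Post-order on an expression tree gives postfix notation: for each operator, emit left operand, right operand, then the operator.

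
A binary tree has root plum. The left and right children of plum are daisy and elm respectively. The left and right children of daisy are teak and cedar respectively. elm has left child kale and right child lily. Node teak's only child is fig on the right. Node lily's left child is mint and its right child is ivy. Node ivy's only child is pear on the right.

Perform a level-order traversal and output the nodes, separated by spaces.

Level-order visits nodes level by level from the root, left to right within each level.
Level 0: plum
Level 1: daisy, elm
Level 2: teak, cedar, kale, lily
Level 3: fig, mint, ivy
Level 4: pear

plum daisy elm teak cedar kale lily fig mint ivy pear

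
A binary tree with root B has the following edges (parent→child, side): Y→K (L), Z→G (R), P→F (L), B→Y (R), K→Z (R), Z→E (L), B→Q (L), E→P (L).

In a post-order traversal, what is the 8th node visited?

Y

Post-order visits the left subtree, then the right subtree, then the node.
At B: go left to Q.
  Q is a leaf — visit Q.
At B: go right to Y.
  At Y: go left to K.
    At K: no left child.
    At K: go right to Z.
      At Z: go left to E.
        At E: go left to P.
          At P: go left to F.
            F is a leaf — visit F.
          At P: no right child.
          Visit P.
        At E: no right child.
        Visit E.
      At Z: go right to G.
        G is a leaf — visit G.
      Visit Z.
    Visit K.
  At Y: no right child.
  Visit Y.
Visit B.
Full post-order sequence: Q, F, P, E, G, Z, K, Y, B.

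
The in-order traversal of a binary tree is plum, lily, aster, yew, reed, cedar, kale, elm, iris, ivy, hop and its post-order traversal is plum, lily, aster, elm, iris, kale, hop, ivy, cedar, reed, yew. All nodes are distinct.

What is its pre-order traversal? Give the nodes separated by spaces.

yew aster lily plum reed cedar ivy kale iris elm hop

The last element of post-order is the root; it splits in-order into left and right subtrees.
Root yew: left subtree has 3 nodes {plum, lily, aster}, right has 7 {reed, cedar, kale, elm, iris, ivy, hop}.
  Root aster: left subtree has 2 nodes {plum, lily}, right has 0 { }.
    Root lily: left subtree has 1 node {plum}, right has 0 { }.
  Root reed: left subtree has 0 nodes { }, right has 6 {cedar, kale, elm, iris, ivy, hop}.
    Root cedar: left subtree has 0 nodes { }, right has 5 {kale, elm, iris, ivy, hop}.
      Root ivy: left subtree has 3 nodes {kale, elm, iris}, right has 1 {hop}.
        Root kale: left subtree has 0 nodes { }, right has 2 {elm, iris}.
          Root iris: left subtree has 1 node {elm}, right has 0 { }.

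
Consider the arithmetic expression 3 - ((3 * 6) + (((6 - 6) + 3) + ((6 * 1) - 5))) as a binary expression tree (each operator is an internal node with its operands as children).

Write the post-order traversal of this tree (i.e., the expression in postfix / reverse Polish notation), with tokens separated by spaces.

3 3 6 * 6 6 - 3 + 6 1 * 5 - + + -

Post-order on an expression tree gives postfix notation: for each operator, emit left operand, right operand, then the operator.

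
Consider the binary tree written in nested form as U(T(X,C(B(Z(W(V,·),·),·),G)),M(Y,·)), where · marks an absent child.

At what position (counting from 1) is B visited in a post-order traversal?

Post-order visits the left subtree, then the right subtree, then the node.
At U: go left to T.
  At T: go left to X.
    X is a leaf — visit X.
  At T: go right to C.
    At C: go left to B.
      At B: go left to Z.
        At Z: go left to W.
          At W: go left to V.
            V is a leaf — visit V.
          At W: no right child.
          Visit W.
        At Z: no right child.
        Visit Z.
      At B: no right child.
      Visit B.
    At C: go right to G.
      G is a leaf — visit G.
    Visit C.
  Visit T.
At U: go right to M.
  At M: go left to Y.
    Y is a leaf — visit Y.
  At M: no right child.
  Visit M.
Visit U.
Full post-order sequence: X, V, W, Z, B, G, C, T, Y, M, U.

5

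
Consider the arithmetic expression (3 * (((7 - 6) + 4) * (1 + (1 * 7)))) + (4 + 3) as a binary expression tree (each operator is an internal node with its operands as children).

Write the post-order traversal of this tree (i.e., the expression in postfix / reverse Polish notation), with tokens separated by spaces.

Post-order on an expression tree gives postfix notation: for each operator, emit left operand, right operand, then the operator.

3 7 6 - 4 + 1 1 7 * + * * 4 3 + +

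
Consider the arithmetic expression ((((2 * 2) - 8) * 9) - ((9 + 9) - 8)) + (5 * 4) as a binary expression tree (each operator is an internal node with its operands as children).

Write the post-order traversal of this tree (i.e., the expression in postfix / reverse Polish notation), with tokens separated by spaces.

2 2 * 8 - 9 * 9 9 + 8 - - 5 4 * +

Post-order on an expression tree gives postfix notation: for each operator, emit left operand, right operand, then the operator.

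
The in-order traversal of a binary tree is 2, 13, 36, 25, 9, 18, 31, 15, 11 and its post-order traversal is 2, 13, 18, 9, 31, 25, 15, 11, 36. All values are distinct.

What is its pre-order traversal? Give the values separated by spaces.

36 13 2 11 15 25 31 9 18

The last element of post-order is the root; it splits in-order into left and right subtrees.
Root 36: left subtree has 2 nodes {2, 13}, right has 6 {25, 9, 18, 31, 15, 11}.
  Root 13: left subtree has 1 node {2}, right has 0 { }.
  Root 11: left subtree has 5 nodes {25, 9, 18, 31, 15}, right has 0 { }.
    Root 15: left subtree has 4 nodes {25, 9, 18, 31}, right has 0 { }.
      Root 25: left subtree has 0 nodes { }, right has 3 {9, 18, 31}.
        Root 31: left subtree has 2 nodes {9, 18}, right has 0 { }.
          Root 9: left subtree has 0 nodes { }, right has 1 {18}.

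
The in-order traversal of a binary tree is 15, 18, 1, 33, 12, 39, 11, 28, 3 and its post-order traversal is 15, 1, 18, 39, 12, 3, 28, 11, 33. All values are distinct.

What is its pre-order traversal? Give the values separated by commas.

33, 18, 15, 1, 11, 12, 39, 28, 3

The last element of post-order is the root; it splits in-order into left and right subtrees.
Root 33: left subtree has 3 nodes {15, 18, 1}, right has 5 {12, 39, 11, 28, 3}.
  Root 18: left subtree has 1 node {15}, right has 1 {1}.
  Root 11: left subtree has 2 nodes {12, 39}, right has 2 {28, 3}.
    Root 12: left subtree has 0 nodes { }, right has 1 {39}.
    Root 28: left subtree has 0 nodes { }, right has 1 {3}.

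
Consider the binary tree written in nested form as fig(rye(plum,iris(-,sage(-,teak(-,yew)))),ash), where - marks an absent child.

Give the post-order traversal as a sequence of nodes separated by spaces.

Post-order visits the left subtree, then the right subtree, then the node.
At fig: go left to rye.
  At rye: go left to plum.
    plum is a leaf — visit plum.
  At rye: go right to iris.
    At iris: no left child.
    At iris: go right to sage.
      At sage: no left child.
      At sage: go right to teak.
        At teak: no left child.
        At teak: go right to yew.
          yew is a leaf — visit yew.
        Visit teak.
      Visit sage.
    Visit iris.
  Visit rye.
At fig: go right to ash.
  ash is a leaf — visit ash.
Visit fig.

plum yew teak sage iris rye ash fig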